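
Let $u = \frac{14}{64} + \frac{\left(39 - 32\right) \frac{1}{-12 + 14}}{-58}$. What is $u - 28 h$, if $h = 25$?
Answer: $- \frac{649453}{928} \approx -699.84$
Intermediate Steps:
$u = \frac{147}{928}$ ($u = 14 \cdot \frac{1}{64} + \frac{7}{2} \left(- \frac{1}{58}\right) = \frac{7}{32} + 7 \cdot \frac{1}{2} \left(- \frac{1}{58}\right) = \frac{7}{32} + \frac{7}{2} \left(- \frac{1}{58}\right) = \frac{7}{32} - \frac{7}{116} = \frac{147}{928} \approx 0.15841$)
$u - 28 h = \frac{147}{928} - 700 = - \frac{649453}{928}$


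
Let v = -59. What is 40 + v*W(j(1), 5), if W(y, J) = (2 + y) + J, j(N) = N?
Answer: -432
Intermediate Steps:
W(y, J) = 2 + J + y
40 + v*W(j(1), 5) = 40 - 59*(2 + 5 + 1) = 40 - 59*8 = 40 - 472 = -432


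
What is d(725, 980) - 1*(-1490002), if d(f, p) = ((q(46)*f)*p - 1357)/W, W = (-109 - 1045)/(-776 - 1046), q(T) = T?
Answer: 30632707927/577 ≈ 5.3090e+7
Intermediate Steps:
W = 577/911 (W = -1154/(-1822) = -1154*(-1/1822) = 577/911 ≈ 0.63337)
d(f, p) = -1236227/577 + 41906*f*p/577 (d(f, p) = ((46*f)*p - 1357)/(577/911) = (46*f*p - 1357)*(911/577) = (-1357 + 46*f*p)*(911/577) = -1236227/577 + 41906*f*p/577)
d(725, 980) - 1*(-1490002) = (-1236227/577 + (41906/577)*725*980) - 1*(-1490002) = (-1236227/577 + 29774213000/577) + 1490002 = 29772976773/577 + 1490002 = 30632707927/577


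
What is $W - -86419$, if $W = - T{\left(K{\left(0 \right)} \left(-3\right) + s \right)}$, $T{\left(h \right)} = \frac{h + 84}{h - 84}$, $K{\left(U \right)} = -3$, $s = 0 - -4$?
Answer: $\frac{6135846}{71} \approx 86420.0$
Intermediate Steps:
$s = 4$ ($s = 0 + 4 = 4$)
$T{\left(h \right)} = \frac{84 + h}{-84 + h}$
$W = \frac{97}{71}$ ($W = - \frac{84 + \left(\left(-3\right) \left(-3\right) + 4\right)}{-84 + \left(\left(-3\right) \left(-3\right) + 4\right)} = - \frac{84 + \left(9 + 4\right)}{-84 + \left(9 + 4\right)} = - \frac{84 + 13}{-84 + 13} = - \frac{97}{-71} = - \frac{\left(-1\right) 97}{71} = \left(-1\right) \left(- \frac{97}{71}\right) = \frac{97}{71} \approx 1.3662$)
$W - -86419 = \frac{97}{71} - -86419 = \frac{97}{71} + 86419 = \frac{6135846}{71}$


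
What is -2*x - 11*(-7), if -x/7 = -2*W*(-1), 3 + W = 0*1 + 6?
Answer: 161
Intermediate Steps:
W = 3 (W = -3 + (0*1 + 6) = -3 + (0 + 6) = -3 + 6 = 3)
x = -42 (x = -7*(-2*3)*(-1) = -(-42)*(-1) = -7*6 = -42)
-2*x - 11*(-7) = -2*(-42) - 11*(-7) = 84 + 77 = 161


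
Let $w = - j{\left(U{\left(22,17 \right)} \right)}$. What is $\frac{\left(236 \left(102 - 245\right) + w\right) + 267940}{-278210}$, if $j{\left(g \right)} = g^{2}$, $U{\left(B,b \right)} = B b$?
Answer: $- \frac{47158}{139105} \approx -0.33901$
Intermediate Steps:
$w = -139876$ ($w = - \left(22 \cdot 17\right)^{2} = - 374^{2} = \left(-1\right) 139876 = -139876$)
$\frac{\left(236 \left(102 - 245\right) + w\right) + 267940}{-278210} = \frac{\left(236 \left(102 - 245\right) - 139876\right) + 267940}{-278210} = \left(\left(236 \left(102 - 245\right) - 139876\right) + 267940\right) \left(- \frac{1}{278210}\right) = \left(\left(236 \left(-143\right) - 139876\right) + 267940\right) \left(- \frac{1}{278210}\right) = \left(\left(-33748 - 139876\right) + 267940\right) \left(- \frac{1}{278210}\right) = \left(-173624 + 267940\right) \left(- \frac{1}{278210}\right) = 94316 \left(- \frac{1}{278210}\right) = - \frac{47158}{139105}$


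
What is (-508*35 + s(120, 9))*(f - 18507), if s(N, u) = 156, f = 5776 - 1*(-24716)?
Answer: -211223640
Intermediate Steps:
f = 30492 (f = 5776 + 24716 = 30492)
(-508*35 + s(120, 9))*(f - 18507) = (-508*35 + 156)*(30492 - 18507) = (-17780 + 156)*11985 = -17624*11985 = -211223640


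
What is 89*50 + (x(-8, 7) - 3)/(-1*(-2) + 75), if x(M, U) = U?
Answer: 342654/77 ≈ 4450.1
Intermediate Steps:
89*50 + (x(-8, 7) - 3)/(-1*(-2) + 75) = 89*50 + (7 - 3)/(-1*(-2) + 75) = 4450 + 4/(2 + 75) = 4450 + 4/77 = 342654/77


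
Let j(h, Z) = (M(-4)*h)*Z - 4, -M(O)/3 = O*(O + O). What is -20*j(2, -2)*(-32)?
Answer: 243200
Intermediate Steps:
M(O) = -6*O² (M(O) = -3*O*(O + O) = -3*O*2*O = -6*O²)
j(h, Z) = -4 - 96*Z*h (j(h, Z) = ((-6*(-4)²)*h)*Z - 4 = ((-6*16)*h)*Z - 4 = (-96*h)*Z - 4 = -96*Z*h - 4 = -4 - 96*Z*h)
-20*j(2, -2)*(-32) = -20*(-4 - 96*(-2)*2)*(-32) = -20*(-4 + 384)*(-32) = -20*380*(-32) = -7600*(-32) = 243200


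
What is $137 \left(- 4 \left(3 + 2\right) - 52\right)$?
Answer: $-9864$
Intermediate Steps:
$137 \left(- 4 \left(3 + 2\right) - 52\right) = 137 \left(\left(-4\right) 5 - 52\right) = 137 \left(-20 - 52\right) = 137 \left(-72\right) = -9864$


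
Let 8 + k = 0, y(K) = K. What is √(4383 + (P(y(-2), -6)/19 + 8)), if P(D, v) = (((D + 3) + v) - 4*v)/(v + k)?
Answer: √860622/14 ≈ 66.264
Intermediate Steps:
k = -8 (k = -8 + 0 = -8)
P(D, v) = (3 + D - 3*v)/(-8 + v) (P(D, v) = (((D + 3) + v) - 4*v)/(v - 8) = (((3 + D) + v) - 4*v)/(-8 + v) = ((3 + D + v) - 4*v)/(-8 + v) = (3 + D - 3*v)/(-8 + v))
√(4383 + (P(y(-2), -6)/19 + 8)) = √(4383 + (((3 - 2 - 3*(-6))/(-8 - 6))/19 + 8)) = √(4383 + (((3 - 2 + 18)/(-14))/19 + 8)) = √(4383 + ((-1/14*19)/19 + 8)) = √(4383 + ((1/19)*(-19/14) + 8)) = √(4383 + (-1/14 + 8)) = √(4383 + 111/14) = √(61473/14) = √860622/14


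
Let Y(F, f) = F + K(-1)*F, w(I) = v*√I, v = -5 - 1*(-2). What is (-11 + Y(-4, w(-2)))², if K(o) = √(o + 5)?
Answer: 529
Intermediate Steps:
K(o) = √(5 + o)
v = -3 (v = -5 + 2 = -3)
w(I) = -3*√I
Y(F, f) = 3*F (Y(F, f) = F + √(5 - 1)*F = F + √4*F = F + 2*F = 3*F)
(-11 + Y(-4, w(-2)))² = (-11 + 3*(-4))² = (-11 - 12)² = (-23)² = 529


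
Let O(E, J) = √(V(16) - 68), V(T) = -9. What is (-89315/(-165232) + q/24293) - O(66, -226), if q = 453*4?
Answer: 2469129679/4013980976 - I*√77 ≈ 0.61513 - 8.775*I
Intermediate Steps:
q = 1812
O(E, J) = I*√77 (O(E, J) = √(-9 - 68) = √(-77) = I*√77)
(-89315/(-165232) + q/24293) - O(66, -226) = (-89315/(-165232) + 1812/24293) - I*√77 = (-89315*(-1/165232) + 1812*(1/24293)) - I*√77 = (89315/165232 + 1812/24293) - I*√77 = 2469129679/4013980976 - I*√77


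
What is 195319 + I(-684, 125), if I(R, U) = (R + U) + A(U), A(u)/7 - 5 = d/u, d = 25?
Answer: 973982/5 ≈ 1.9480e+5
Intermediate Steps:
A(u) = 35 + 175/u (A(u) = 35 + 7*(25/u) = 35 + 175/u)
I(R, U) = 35 + R + U + 175/U (I(R, U) = (R + U) + (35 + 175/U) = 35 + R + U + 175/U)
195319 + I(-684, 125) = 195319 + (35 - 684 + 125 + 175/125) = 195319 + (35 - 684 + 125 + 175*(1/125)) = 195319 + (35 - 684 + 125 + 7/5) = 195319 - 2613/5 = 973982/5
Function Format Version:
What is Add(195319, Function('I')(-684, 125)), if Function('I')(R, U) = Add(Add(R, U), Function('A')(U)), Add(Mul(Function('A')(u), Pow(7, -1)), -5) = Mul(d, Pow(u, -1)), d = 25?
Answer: Rational(973982, 5) ≈ 1.9480e+5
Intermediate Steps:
Function('A')(u) = Add(35, Mul(175, Pow(u, -1))) (Function('A')(u) = Add(35, Mul(7, Mul(25, Pow(u, -1)))) = Add(35, Mul(175, Pow(u, -1))))
Function('I')(R, U) = Add(35, R, U, Mul(175, Pow(U, -1))) (Function('I')(R, U) = Add(Add(R, U), Add(35, Mul(175, Pow(U, -1)))) = Add(35, R, U, Mul(175, Pow(U, -1))))
Add(195319, Function('I')(-684, 125)) = Add(195319, Add(35, -684, 125, Mul(175, Pow(125, -1)))) = Add(195319, Add(35, -684, 125, Mul(175, Rational(1, 125)))) = Add(195319, Add(35, -684, 125, Rational(7, 5))) = Add(195319, Rational(-2613, 5)) = Rational(973982, 5)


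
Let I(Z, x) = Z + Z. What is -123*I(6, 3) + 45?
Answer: -1431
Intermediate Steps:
I(Z, x) = 2*Z
-123*I(6, 3) + 45 = -246*6 + 45 = -123*12 + 45 = -1476 + 45 = -1431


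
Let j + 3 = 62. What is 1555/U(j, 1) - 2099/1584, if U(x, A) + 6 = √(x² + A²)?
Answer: 3772783/2729232 + 1555*√3482/3446 ≈ 28.010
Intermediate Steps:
j = 59 (j = -3 + 62 = 59)
U(x, A) = -6 + √(A² + x²) (U(x, A) = -6 + √(x² + A²) = -6 + √(A² + x²))
1555/U(j, 1) - 2099/1584 = 1555/(-6 + √(1² + 59²)) - 2099/1584 = 1555/(-6 + √(1 + 3481)) - 2099*1/1584 = 1555/(-6 + √3482) - 2099/1584 = -2099/1584 + 1555/(-6 + √3482)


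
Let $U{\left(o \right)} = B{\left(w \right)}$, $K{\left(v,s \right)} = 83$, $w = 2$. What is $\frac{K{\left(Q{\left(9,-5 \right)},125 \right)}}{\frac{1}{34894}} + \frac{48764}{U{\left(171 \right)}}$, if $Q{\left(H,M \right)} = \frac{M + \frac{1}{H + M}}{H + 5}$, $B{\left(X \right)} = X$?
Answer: $2920584$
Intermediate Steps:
$Q{\left(H,M \right)} = \frac{M + \frac{1}{H + M}}{5 + H}$
$U{\left(o \right)} = 2$
$\frac{K{\left(Q{\left(9,-5 \right)},125 \right)}}{\frac{1}{34894}} + \frac{48764}{U{\left(171 \right)}} = \frac{83}{\frac{1}{34894}} + \frac{48764}{2} = 83 \frac{1}{\frac{1}{34894}} + 48764 \cdot \frac{1}{2} = 83 \cdot 34894 + 24382 = 2896202 + 24382 = 2920584$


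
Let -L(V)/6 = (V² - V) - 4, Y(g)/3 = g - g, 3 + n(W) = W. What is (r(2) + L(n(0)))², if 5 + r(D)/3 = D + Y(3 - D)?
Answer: 3249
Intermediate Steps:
n(W) = -3 + W
Y(g) = 0 (Y(g) = 3*(g - g) = 3*0 = 0)
L(V) = 24 - 6*V² + 6*V (L(V) = -6*((V² - V) - 4) = -6*(-4 + V² - V) = 24 - 6*V² + 6*V)
r(D) = -15 + 3*D (r(D) = -15 + 3*(D + 0) = -15 + 3*D)
(r(2) + L(n(0)))² = ((-15 + 3*2) + (24 - 6*(-3 + 0)² + 6*(-3 + 0)))² = ((-15 + 6) + (24 - 6*(-3)² + 6*(-3)))² = (-9 + (24 - 6*9 - 18))² = (-9 + (24 - 54 - 18))² = (-9 - 48)² = (-57)² = 3249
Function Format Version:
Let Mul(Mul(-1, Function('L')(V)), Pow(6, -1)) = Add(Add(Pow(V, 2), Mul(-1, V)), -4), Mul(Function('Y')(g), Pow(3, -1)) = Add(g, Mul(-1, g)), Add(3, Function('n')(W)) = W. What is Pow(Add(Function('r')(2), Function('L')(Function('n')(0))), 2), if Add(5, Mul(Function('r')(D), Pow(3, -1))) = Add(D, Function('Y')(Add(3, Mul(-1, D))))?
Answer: 3249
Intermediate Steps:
Function('n')(W) = Add(-3, W)
Function('Y')(g) = 0 (Function('Y')(g) = Mul(3, Add(g, Mul(-1, g))) = Mul(3, 0) = 0)
Function('L')(V) = Add(24, Mul(-6, Pow(V, 2)), Mul(6, V)) (Function('L')(V) = Mul(-6, Add(Add(Pow(V, 2), Mul(-1, V)), -4)) = Mul(-6, Add(-4, Pow(V, 2), Mul(-1, V))) = Add(24, Mul(-6, Pow(V, 2)), Mul(6, V)))
Function('r')(D) = Add(-15, Mul(3, D)) (Function('r')(D) = Add(-15, Mul(3, Add(D, 0))) = Add(-15, Mul(3, D)))
Pow(Add(Function('r')(2), Function('L')(Function('n')(0))), 2) = Pow(Add(Add(-15, Mul(3, 2)), Add(24, Mul(-6, Pow(Add(-3, 0), 2)), Mul(6, Add(-3, 0)))), 2) = Pow(Add(Add(-15, 6), Add(24, Mul(-6, Pow(-3, 2)), Mul(6, -3))), 2) = Pow(Add(-9, Add(24, Mul(-6, 9), -18)), 2) = Pow(Add(-9, Add(24, -54, -18)), 2) = Pow(Add(-9, -48), 2) = Pow(-57, 2) = 3249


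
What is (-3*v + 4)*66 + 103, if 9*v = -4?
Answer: 455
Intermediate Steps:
v = -4/9 (v = (⅑)*(-4) = -4/9 ≈ -0.44444)
(-3*v + 4)*66 + 103 = (-3*(-4/9) + 4)*66 + 103 = (4/3 + 4)*66 + 103 = (16/3)*66 + 103 = 352 + 103 = 455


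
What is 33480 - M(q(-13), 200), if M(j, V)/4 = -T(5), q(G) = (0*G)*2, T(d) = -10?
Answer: 33440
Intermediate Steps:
q(G) = 0 (q(G) = 0*2 = 0)
M(j, V) = 40 (M(j, V) = 4*(-1*(-10)) = 4*10 = 40)
33480 - M(q(-13), 200) = 33480 - 1*40 = 33480 - 40 = 33440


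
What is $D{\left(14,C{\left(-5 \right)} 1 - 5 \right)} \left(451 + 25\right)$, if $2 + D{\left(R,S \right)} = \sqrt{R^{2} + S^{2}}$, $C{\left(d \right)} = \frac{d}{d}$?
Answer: $-952 + 952 \sqrt{53} \approx 5978.7$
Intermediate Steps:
$C{\left(d \right)} = 1$
$D{\left(R,S \right)} = -2 + \sqrt{R^{2} + S^{2}}$
$D{\left(14,C{\left(-5 \right)} 1 - 5 \right)} \left(451 + 25\right) = \left(-2 + \sqrt{14^{2} + \left(1 \cdot 1 - 5\right)^{2}}\right) \left(451 + 25\right) = \left(-2 + \sqrt{196 + \left(1 - 5\right)^{2}}\right) 476 = \left(-2 + \sqrt{196 + \left(-4\right)^{2}}\right) 476 = \left(-2 + \sqrt{196 + 16}\right) 476 = \left(-2 + \sqrt{212}\right) 476 = \left(-2 + 2 \sqrt{53}\right) 476 = -952 + 952 \sqrt{53}$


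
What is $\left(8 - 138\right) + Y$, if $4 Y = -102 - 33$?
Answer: $- \frac{655}{4} \approx -163.75$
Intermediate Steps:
$Y = - \frac{135}{4}$ ($Y = \frac{-102 - 33}{4} = \frac{1}{4} \left(-135\right) = - \frac{135}{4} \approx -33.75$)
$\left(8 - 138\right) + Y = \left(8 - 138\right) - \frac{135}{4} = -130 - \frac{135}{4} = - \frac{655}{4}$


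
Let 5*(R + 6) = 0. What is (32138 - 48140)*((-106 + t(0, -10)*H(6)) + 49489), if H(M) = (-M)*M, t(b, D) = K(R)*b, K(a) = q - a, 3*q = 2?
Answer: -790226766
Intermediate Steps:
R = -6 (R = -6 + (1/5)*0 = -6 + 0 = -6)
q = 2/3 (q = (1/3)*2 = 2/3 ≈ 0.66667)
K(a) = 2/3 - a
t(b, D) = 20*b/3 (t(b, D) = (2/3 - 1*(-6))*b = (2/3 + 6)*b = 20*b/3)
H(M) = -M**2
(32138 - 48140)*((-106 + t(0, -10)*H(6)) + 49489) = (32138 - 48140)*((-106 + ((20/3)*0)*(-1*6**2)) + 49489) = -16002*((-106 + 0*(-1*36)) + 49489) = -16002*((-106 + 0*(-36)) + 49489) = -16002*((-106 + 0) + 49489) = -16002*(-106 + 49489) = -16002*49383 = -790226766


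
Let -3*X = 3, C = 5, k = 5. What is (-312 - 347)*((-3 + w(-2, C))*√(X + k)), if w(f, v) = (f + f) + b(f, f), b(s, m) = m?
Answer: 11862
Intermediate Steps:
X = -1 (X = -⅓*3 = -1)
w(f, v) = 3*f (w(f, v) = (f + f) + f = 2*f + f = 3*f)
(-312 - 347)*((-3 + w(-2, C))*√(X + k)) = (-312 - 347)*((-3 + 3*(-2))*√(-1 + 5)) = -659*(-3 - 6)*√4 = -(-5931)*2 = -659*(-18) = 11862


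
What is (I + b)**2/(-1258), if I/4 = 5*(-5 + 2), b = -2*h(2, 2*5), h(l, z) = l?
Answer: -2048/629 ≈ -3.2560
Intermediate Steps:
b = -4 (b = -2*2 = -4)
I = -60 (I = 4*(5*(-5 + 2)) = 4*(5*(-3)) = 4*(-15) = -60)
(I + b)**2/(-1258) = (-60 - 4)**2/(-1258) = (-64)**2*(-1/1258) = 4096*(-1/1258) = -2048/629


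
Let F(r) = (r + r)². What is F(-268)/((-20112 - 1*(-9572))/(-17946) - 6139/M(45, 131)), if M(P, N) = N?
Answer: -337705818048/54394877 ≈ -6208.4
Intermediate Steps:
F(r) = 4*r² (F(r) = (2*r)² = 4*r²)
F(-268)/((-20112 - 1*(-9572))/(-17946) - 6139/M(45, 131)) = (4*(-268)²)/((-20112 - 1*(-9572))/(-17946) - 6139/131) = (4*71824)/((-20112 + 9572)*(-1/17946) - 6139*1/131) = 287296/(-10540*(-1/17946) - 6139/131) = 287296/(5270/8973 - 6139/131) = 287296/(-54394877/1175463) = 287296*(-1175463/54394877) = -337705818048/54394877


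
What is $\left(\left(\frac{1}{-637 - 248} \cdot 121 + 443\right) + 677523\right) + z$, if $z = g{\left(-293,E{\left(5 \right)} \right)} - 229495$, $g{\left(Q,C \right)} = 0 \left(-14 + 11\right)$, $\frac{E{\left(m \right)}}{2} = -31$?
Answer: $\frac{396896714}{885} \approx 4.4847 \cdot 10^{5}$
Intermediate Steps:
$E{\left(m \right)} = -62$ ($E{\left(m \right)} = 2 \left(-31\right) = -62$)
$g{\left(Q,C \right)} = 0$ ($g{\left(Q,C \right)} = 0 \left(-3\right) = 0$)
$z = -229495$ ($z = 0 - 229495 = -229495$)
$\left(\left(\frac{1}{-637 - 248} \cdot 121 + 443\right) + 677523\right) + z = \left(\left(\frac{1}{-637 - 248} \cdot 121 + 443\right) + 677523\right) - 229495 = \left(\left(\frac{1}{-885} \cdot 121 + 443\right) + 677523\right) - 229495 = \left(\left(\left(- \frac{1}{885}\right) 121 + 443\right) + 677523\right) - 229495 = \left(\left(- \frac{121}{885} + 443\right) + 677523\right) - 229495 = \left(\frac{391934}{885} + 677523\right) - 229495 = \frac{599999789}{885} - 229495 = \frac{396896714}{885}$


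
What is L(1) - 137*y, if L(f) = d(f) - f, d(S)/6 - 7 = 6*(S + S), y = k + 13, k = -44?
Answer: 4360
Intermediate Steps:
y = -31 (y = -44 + 13 = -31)
d(S) = 42 + 72*S (d(S) = 42 + 6*(6*(S + S)) = 42 + 6*(6*(2*S)) = 42 + 6*(12*S) = 42 + 72*S)
L(f) = 42 + 71*f (L(f) = (42 + 72*f) - f = 42 + 71*f)
L(1) - 137*y = (42 + 71*1) - 137*(-31) = (42 + 71) + 4247 = 113 + 4247 = 4360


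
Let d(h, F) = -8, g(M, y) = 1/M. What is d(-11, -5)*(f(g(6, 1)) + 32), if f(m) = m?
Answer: -772/3 ≈ -257.33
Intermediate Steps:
d(-11, -5)*(f(g(6, 1)) + 32) = -8*(1/6 + 32) = -8*193/6 = -772/3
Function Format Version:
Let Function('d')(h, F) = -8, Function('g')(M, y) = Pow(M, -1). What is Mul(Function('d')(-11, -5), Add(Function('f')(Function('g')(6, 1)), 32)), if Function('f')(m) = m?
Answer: Rational(-772, 3) ≈ -257.33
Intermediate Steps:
Mul(Function('d')(-11, -5), Add(Function('f')(Function('g')(6, 1)), 32)) = Mul(-8, Add(Pow(6, -1), 32)) = Mul(-8, Add(Rational(1, 6), 32)) = Mul(-8, Rational(193, 6)) = Rational(-772, 3)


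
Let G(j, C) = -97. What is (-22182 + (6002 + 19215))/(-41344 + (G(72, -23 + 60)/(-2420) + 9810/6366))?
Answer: -7792726700/106151621663 ≈ -0.073411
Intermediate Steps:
(-22182 + (6002 + 19215))/(-41344 + (G(72, -23 + 60)/(-2420) + 9810/6366)) = (-22182 + (6002 + 19215))/(-41344 + (-97/(-2420) + 9810/6366)) = (-22182 + 25217)/(-41344 + (-97*(-1/2420) + 9810*(1/6366))) = 3035/(-41344 + (97/2420 + 1635/1061)) = 3035/(-41344 + 4059617/2567620) = 3035/(-106151621663/2567620) = 3035*(-2567620/106151621663) = -7792726700/106151621663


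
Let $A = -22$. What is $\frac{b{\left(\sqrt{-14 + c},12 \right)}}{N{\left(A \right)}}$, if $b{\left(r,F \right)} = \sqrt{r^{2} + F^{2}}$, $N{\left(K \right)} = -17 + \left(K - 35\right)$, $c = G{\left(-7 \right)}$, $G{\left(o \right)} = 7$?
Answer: $- \frac{\sqrt{137}}{74} \approx -0.15817$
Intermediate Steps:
$c = 7$
$N{\left(K \right)} = -52 + K$ ($N{\left(K \right)} = -17 + \left(-35 + K\right) = -52 + K$)
$b{\left(r,F \right)} = \sqrt{F^{2} + r^{2}}$
$\frac{b{\left(\sqrt{-14 + c},12 \right)}}{N{\left(A \right)}} = \frac{\sqrt{12^{2} + \left(\sqrt{-14 + 7}\right)^{2}}}{-52 - 22} = \frac{\sqrt{144 + \left(\sqrt{-7}\right)^{2}}}{-74} = \sqrt{144 + \left(i \sqrt{7}\right)^{2}} \left(- \frac{1}{74}\right) = \sqrt{144 - 7} \left(- \frac{1}{74}\right) = \sqrt{137} \left(- \frac{1}{74}\right) = - \frac{\sqrt{137}}{74}$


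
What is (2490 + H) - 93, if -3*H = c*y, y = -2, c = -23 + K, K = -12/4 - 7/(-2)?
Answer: 2382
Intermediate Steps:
K = ½ (K = -12*¼ - 7*(-½) = -3 + 7/2 = ½ ≈ 0.50000)
c = -45/2 (c = -23 + ½ = -45/2 ≈ -22.500)
H = -15 (H = -(-15)*(-2)/2 = -⅓*45 = -15)
(2490 + H) - 93 = (2490 - 15) - 93 = 2475 - 93 = 2382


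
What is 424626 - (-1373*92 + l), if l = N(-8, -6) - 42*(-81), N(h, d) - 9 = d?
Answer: 547537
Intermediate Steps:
N(h, d) = 9 + d
l = 3405 (l = (9 - 6) - 42*(-81) = 3 + 3402 = 3405)
424626 - (-1373*92 + l) = 424626 - (-1373*92 + 3405) = 424626 - (-126316 + 3405) = 424626 - 1*(-122911) = 424626 + 122911 = 547537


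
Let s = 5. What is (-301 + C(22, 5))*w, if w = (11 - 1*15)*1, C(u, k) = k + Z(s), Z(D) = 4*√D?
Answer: 1184 - 16*√5 ≈ 1148.2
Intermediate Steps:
C(u, k) = k + 4*√5
w = -4 (w = (11 - 15)*1 = -4*1 = -4)
(-301 + C(22, 5))*w = (-301 + (5 + 4*√5))*(-4) = (-296 + 4*√5)*(-4) = 1184 - 16*√5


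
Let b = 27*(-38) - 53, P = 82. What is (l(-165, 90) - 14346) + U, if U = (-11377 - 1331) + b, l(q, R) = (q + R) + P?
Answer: -28126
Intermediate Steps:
l(q, R) = 82 + R + q (l(q, R) = (q + R) + 82 = (R + q) + 82 = 82 + R + q)
b = -1079 (b = -1026 - 53 = -1079)
U = -13787 (U = (-11377 - 1331) - 1079 = -12708 - 1079 = -13787)
(l(-165, 90) - 14346) + U = ((82 + 90 - 165) - 14346) - 13787 = (7 - 14346) - 13787 = -14339 - 13787 = -28126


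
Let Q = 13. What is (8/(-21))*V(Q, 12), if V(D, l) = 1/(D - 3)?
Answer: -4/105 ≈ -0.038095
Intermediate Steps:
V(D, l) = 1/(-3 + D)
(8/(-21))*V(Q, 12) = (8/(-21))/(-3 + 13) = (8*(-1/21))/10 = -8/21*1/10 = -4/105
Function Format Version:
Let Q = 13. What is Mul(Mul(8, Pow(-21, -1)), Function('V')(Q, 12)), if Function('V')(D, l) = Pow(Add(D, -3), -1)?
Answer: Rational(-4, 105) ≈ -0.038095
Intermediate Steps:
Function('V')(D, l) = Pow(Add(-3, D), -1)
Mul(Mul(8, Pow(-21, -1)), Function('V')(Q, 12)) = Mul(Mul(8, Pow(-21, -1)), Pow(Add(-3, 13), -1)) = Mul(Mul(8, Rational(-1, 21)), Pow(10, -1)) = Mul(Rational(-8, 21), Rational(1, 10)) = Rational(-4, 105)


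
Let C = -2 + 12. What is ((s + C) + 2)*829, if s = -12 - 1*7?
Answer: -5803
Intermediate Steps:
s = -19 (s = -12 - 7 = -19)
C = 10
((s + C) + 2)*829 = ((-19 + 10) + 2)*829 = (-9 + 2)*829 = -7*829 = -5803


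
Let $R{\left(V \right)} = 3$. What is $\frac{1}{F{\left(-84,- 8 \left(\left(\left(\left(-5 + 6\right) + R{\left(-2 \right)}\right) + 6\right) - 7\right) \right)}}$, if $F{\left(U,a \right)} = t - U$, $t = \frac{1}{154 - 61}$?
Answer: $\frac{93}{7813} \approx 0.011903$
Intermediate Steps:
$t = \frac{1}{93} \approx 0.010753$
$F{\left(U,a \right)} = \frac{1}{93} - U$
$\frac{1}{F{\left(-84,- 8 \left(\left(\left(\left(-5 + 6\right) + R{\left(-2 \right)}\right) + 6\right) - 7\right) \right)}} = \frac{1}{\frac{1}{93} - -84} = \frac{1}{\frac{1}{93} + 84} = \frac{1}{\frac{7813}{93}} = \frac{93}{7813}$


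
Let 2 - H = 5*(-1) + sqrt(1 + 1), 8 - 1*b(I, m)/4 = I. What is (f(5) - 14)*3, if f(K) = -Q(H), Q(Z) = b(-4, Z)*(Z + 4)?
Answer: -1626 + 144*sqrt(2) ≈ -1422.4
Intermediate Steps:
b(I, m) = 32 - 4*I
H = 7 - sqrt(2) (H = 2 - (5*(-1) + sqrt(1 + 1)) = 2 - (-5 + sqrt(2)) = 2 + (5 - sqrt(2)) = 7 - sqrt(2) ≈ 5.5858)
Q(Z) = 192 + 48*Z (Q(Z) = (32 - 4*(-4))*(Z + 4) = (32 + 16)*(4 + Z) = 48*(4 + Z) = 192 + 48*Z)
f(K) = -528 + 48*sqrt(2) (f(K) = -(192 + 48*(7 - sqrt(2))) = -(192 + (336 - 48*sqrt(2))) = -(528 - 48*sqrt(2)) = -528 + 48*sqrt(2))
(f(5) - 14)*3 = ((-528 + 48*sqrt(2)) - 14)*3 = (-542 + 48*sqrt(2))*3 = -1626 + 144*sqrt(2)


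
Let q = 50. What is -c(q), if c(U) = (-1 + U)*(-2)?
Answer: 98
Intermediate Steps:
c(U) = 2 - 2*U
-c(q) = -(2 - 2*50) = -(2 - 100) = -1*(-98) = 98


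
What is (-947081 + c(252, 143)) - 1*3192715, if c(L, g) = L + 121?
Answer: -4139423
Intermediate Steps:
c(L, g) = 121 + L
(-947081 + c(252, 143)) - 1*3192715 = (-947081 + (121 + 252)) - 1*3192715 = (-947081 + 373) - 3192715 = -946708 - 3192715 = -4139423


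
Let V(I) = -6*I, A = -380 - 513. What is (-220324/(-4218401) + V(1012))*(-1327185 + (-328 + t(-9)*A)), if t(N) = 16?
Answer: 34368770787216948/4218401 ≈ 8.1473e+9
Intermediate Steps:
A = -893
(-220324/(-4218401) + V(1012))*(-1327185 + (-328 + t(-9)*A)) = (-220324/(-4218401) - 6*1012)*(-1327185 + (-328 + 16*(-893))) = (-220324*(-1/4218401) - 6072)*(-1327185 + (-328 - 14288)) = (220324/4218401 - 6072)*(-1327185 - 14616) = -25613910548/4218401*(-1341801) = 34368770787216948/4218401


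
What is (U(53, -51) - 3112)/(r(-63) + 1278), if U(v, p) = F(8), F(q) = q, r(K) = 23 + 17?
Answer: -1552/659 ≈ -2.3551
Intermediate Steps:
r(K) = 40
U(v, p) = 8
(U(53, -51) - 3112)/(r(-63) + 1278) = (8 - 3112)/(40 + 1278) = -3104/1318 = -3104*1/1318 = -1552/659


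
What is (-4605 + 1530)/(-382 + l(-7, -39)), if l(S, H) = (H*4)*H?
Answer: -3075/5702 ≈ -0.53928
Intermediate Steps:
l(S, H) = 4*H² (l(S, H) = (4*H)*H = 4*H²)
(-4605 + 1530)/(-382 + l(-7, -39)) = (-4605 + 1530)/(-382 + 4*(-39)²) = -3075/(-382 + 4*1521) = -3075/(-382 + 6084) = -3075/5702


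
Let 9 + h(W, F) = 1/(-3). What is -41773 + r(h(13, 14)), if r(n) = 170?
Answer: -41603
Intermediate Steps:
h(W, F) = -28/3 (h(W, F) = -9 + 1/(-3) = -9 - ⅓ = -28/3)
-41773 + r(h(13, 14)) = -41773 + 170 = -41603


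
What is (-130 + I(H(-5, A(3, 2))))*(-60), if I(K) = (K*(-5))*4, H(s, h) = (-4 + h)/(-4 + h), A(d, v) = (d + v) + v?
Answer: 9000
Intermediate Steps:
A(d, v) = d + 2*v
H(s, h) = 1
I(K) = -20*K (I(K) = -5*K*4 = -20*K)
(-130 + I(H(-5, A(3, 2))))*(-60) = (-130 - 20*1)*(-60) = (-130 - 20)*(-60) = -150*(-60) = 9000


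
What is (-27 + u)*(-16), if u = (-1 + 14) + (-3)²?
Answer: 80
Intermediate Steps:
u = 22 (u = 13 + 9 = 22)
(-27 + u)*(-16) = (-27 + 22)*(-16) = -5*(-16) = 80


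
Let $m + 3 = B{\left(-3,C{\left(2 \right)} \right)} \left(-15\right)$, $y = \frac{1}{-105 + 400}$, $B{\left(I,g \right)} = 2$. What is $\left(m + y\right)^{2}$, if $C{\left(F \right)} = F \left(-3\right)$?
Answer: $\frac{94750756}{87025} \approx 1088.8$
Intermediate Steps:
$C{\left(F \right)} = - 3 F$
$y = \frac{1}{295} \approx 0.0033898$
$m = -33$ ($m = -3 + 2 \left(-15\right) = -3 - 30 = -33$)
$\left(m + y\right)^{2} = \left(-33 + \frac{1}{295}\right)^{2} = \left(- \frac{9734}{295}\right)^{2} = \frac{94750756}{87025}$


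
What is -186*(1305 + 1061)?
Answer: -440076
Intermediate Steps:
-186*(1305 + 1061) = -186*2366 = -440076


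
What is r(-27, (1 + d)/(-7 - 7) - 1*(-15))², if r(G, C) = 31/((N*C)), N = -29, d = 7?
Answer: 47089/8579041 ≈ 0.0054888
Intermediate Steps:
r(G, C) = -31/(29*C) (r(G, C) = 31/((-29*C)) = 31*(-1/(29*C)) = -31/(29*C))
r(-27, (1 + d)/(-7 - 7) - 1*(-15))² = (-31/(29*((1 + 7)/(-7 - 7) - 1*(-15))))² = (-31/(29*(8/(-14) + 15)))² = (-31/(29*(8*(-1/14) + 15)))² = (-31/(29*(-4/7 + 15)))² = (-31/(29*101/7))² = (-31/29*7/101)² = (-217/2929)² = 47089/8579041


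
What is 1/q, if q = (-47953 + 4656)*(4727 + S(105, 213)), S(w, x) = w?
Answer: -1/209211104 ≈ -4.7799e-9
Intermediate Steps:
q = -209211104 (q = (-47953 + 4656)*(4727 + 105) = -43297*4832 = -209211104)
1/q = 1/(-209211104) = -1/209211104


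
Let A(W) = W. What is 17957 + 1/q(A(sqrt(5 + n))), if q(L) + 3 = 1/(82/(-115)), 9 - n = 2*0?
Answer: 6482395/361 ≈ 17957.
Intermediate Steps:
n = 9 (n = 9 - 2*0 = 9 - 1*0 = 9 + 0 = 9)
q(L) = -361/82 (q(L) = -3 + 1/(82/(-115)) = -3 + 1/(82*(-1/115)) = -3 + 1/(-82/115) = -3 - 115/82 = -361/82)
17957 + 1/q(A(sqrt(5 + n))) = 17957 + 1/(-361/82) = 17957 - 82/361 = 6482395/361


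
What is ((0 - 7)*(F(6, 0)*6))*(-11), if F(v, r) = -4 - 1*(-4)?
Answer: 0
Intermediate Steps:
F(v, r) = 0 (F(v, r) = -4 + 4 = 0)
((0 - 7)*(F(6, 0)*6))*(-11) = ((0 - 7)*(0*6))*(-11) = -7*0*(-11) = 0*(-11) = 0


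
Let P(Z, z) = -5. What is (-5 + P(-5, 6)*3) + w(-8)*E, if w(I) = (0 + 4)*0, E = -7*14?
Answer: -20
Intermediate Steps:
E = -98
w(I) = 0 (w(I) = 4*0 = 0)
(-5 + P(-5, 6)*3) + w(-8)*E = (-5 - 5*3) + 0*(-98) = (-5 - 15) + 0 = -20 + 0 = -20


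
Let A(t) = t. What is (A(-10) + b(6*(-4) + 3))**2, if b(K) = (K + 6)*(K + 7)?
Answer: 40000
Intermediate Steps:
b(K) = (6 + K)*(7 + K)
(A(-10) + b(6*(-4) + 3))**2 = (-10 + (42 + (6*(-4) + 3)**2 + 13*(6*(-4) + 3)))**2 = (-10 + (42 + (-24 + 3)**2 + 13*(-24 + 3)))**2 = (-10 + (42 + (-21)**2 + 13*(-21)))**2 = (-10 + (42 + 441 - 273))**2 = (-10 + 210)**2 = 200**2 = 40000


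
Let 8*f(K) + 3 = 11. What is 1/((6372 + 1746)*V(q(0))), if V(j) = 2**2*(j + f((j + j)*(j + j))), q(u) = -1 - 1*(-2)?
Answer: 1/64944 ≈ 1.5398e-5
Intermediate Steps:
f(K) = 1 (f(K) = -3/8 + (1/8)*11 = -3/8 + 11/8 = 1)
q(u) = 1 (q(u) = -1 + 2 = 1)
V(j) = 4 + 4*j (V(j) = 2**2*(j + 1) = 4*(1 + j) = 4 + 4*j)
1/((6372 + 1746)*V(q(0))) = 1/((6372 + 1746)*(4 + 4*1)) = 1/(8118*(4 + 4)) = (1/8118)/8 = (1/8118)*(1/8) = 1/64944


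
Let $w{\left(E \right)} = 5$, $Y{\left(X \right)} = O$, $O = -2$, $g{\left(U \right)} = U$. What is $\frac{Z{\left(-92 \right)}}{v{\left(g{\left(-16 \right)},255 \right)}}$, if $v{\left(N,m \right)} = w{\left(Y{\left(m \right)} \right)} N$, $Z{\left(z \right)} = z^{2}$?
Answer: $- \frac{529}{5} \approx -105.8$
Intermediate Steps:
$Y{\left(X \right)} = -2$
$v{\left(N,m \right)} = 5 N$
$\frac{Z{\left(-92 \right)}}{v{\left(g{\left(-16 \right)},255 \right)}} = \frac{\left(-92\right)^{2}}{5 \left(-16\right)} = \frac{8464}{-80} = 8464 \left(- \frac{1}{80}\right) = - \frac{529}{5}$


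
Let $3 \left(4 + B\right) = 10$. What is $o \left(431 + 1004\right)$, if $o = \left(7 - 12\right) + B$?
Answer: $- \frac{24395}{3} \approx -8131.7$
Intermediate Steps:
$B = - \frac{2}{3}$ ($B = -4 + \frac{1}{3} \cdot 10 = -4 + \frac{10}{3} = - \frac{2}{3} \approx -0.66667$)
$o = - \frac{17}{3}$ ($o = \left(7 - 12\right) - \frac{2}{3} = -5 - \frac{2}{3} = - \frac{17}{3} \approx -5.6667$)
$o \left(431 + 1004\right) = - \frac{17 \left(431 + 1004\right)}{3} = \left(- \frac{17}{3}\right) 1435 = - \frac{24395}{3}$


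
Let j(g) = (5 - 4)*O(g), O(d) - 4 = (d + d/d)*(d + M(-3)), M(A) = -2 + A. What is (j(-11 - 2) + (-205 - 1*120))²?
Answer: 11025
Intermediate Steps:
O(d) = 4 + (1 + d)*(-5 + d) (O(d) = 4 + (d + d/d)*(d + (-2 - 3)) = 4 + (d + 1)*(d - 5) = 4 + (1 + d)*(-5 + d))
j(g) = -1 + g² - 4*g (j(g) = (5 - 4)*(-1 + g² - 4*g) = 1*(-1 + g² - 4*g) = -1 + g² - 4*g)
(j(-11 - 2) + (-205 - 1*120))² = ((-1 + (-11 - 2)² - 4*(-11 - 2)) + (-205 - 1*120))² = ((-1 + (-13)² - 4*(-13)) + (-205 - 120))² = ((-1 + 169 + 52) - 325)² = (220 - 325)² = (-105)² = 11025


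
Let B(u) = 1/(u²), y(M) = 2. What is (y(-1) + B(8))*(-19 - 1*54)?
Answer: -9417/64 ≈ -147.14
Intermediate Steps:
B(u) = u⁻²
(y(-1) + B(8))*(-19 - 1*54) = (2 + 8⁻²)*(-19 - 1*54) = (2 + 1/64)*(-19 - 54) = (129/64)*(-73) = -9417/64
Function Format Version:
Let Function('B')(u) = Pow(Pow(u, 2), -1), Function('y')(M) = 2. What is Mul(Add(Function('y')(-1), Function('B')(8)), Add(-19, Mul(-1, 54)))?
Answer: Rational(-9417, 64) ≈ -147.14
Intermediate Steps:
Function('B')(u) = Pow(u, -2)
Mul(Add(Function('y')(-1), Function('B')(8)), Add(-19, Mul(-1, 54))) = Mul(Add(2, Pow(8, -2)), Add(-19, Mul(-1, 54))) = Mul(Add(2, Rational(1, 64)), Add(-19, -54)) = Mul(Rational(129, 64), -73) = Rational(-9417, 64)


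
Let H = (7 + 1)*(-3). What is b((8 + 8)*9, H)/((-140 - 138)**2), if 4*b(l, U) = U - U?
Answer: 0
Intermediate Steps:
H = -24 (H = 8*(-3) = -24)
b(l, U) = 0 (b(l, U) = (U - U)/4 = (1/4)*0 = 0)
b((8 + 8)*9, H)/((-140 - 138)**2) = 0/((-140 - 138)**2) = 0/((-278)**2) = 0/77284 = 0*(1/77284) = 0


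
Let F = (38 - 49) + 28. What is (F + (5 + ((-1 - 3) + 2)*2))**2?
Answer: 324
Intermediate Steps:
F = 17 (F = -11 + 28 = 17)
(F + (5 + ((-1 - 3) + 2)*2))**2 = (17 + (5 + ((-1 - 3) + 2)*2))**2 = (17 + (5 + (-4 + 2)*2))**2 = (17 + (5 - 2*2))**2 = (17 + (5 - 4))**2 = (17 + 1)**2 = 18**2 = 324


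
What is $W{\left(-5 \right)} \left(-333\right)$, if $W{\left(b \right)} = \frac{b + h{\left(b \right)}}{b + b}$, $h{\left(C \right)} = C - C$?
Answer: $- \frac{333}{2} \approx -166.5$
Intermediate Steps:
$h{\left(C \right)} = 0$
$W{\left(b \right)} = \frac{1}{2}$ ($W{\left(b \right)} = \frac{b + 0}{b + b} = \frac{b}{2 b} = b \frac{1}{2 b} = \frac{1}{2}$)
$W{\left(-5 \right)} \left(-333\right) = \frac{1}{2} \left(-333\right) = - \frac{333}{2}$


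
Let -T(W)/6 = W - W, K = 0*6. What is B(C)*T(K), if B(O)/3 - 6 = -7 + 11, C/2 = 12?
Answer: 0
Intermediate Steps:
K = 0
C = 24 (C = 2*12 = 24)
B(O) = 30 (B(O) = 18 + 3*(-7 + 11) = 18 + 3*4 = 18 + 12 = 30)
T(W) = 0 (T(W) = -6*(W - W) = -6*0 = 0)
B(C)*T(K) = 30*0 = 0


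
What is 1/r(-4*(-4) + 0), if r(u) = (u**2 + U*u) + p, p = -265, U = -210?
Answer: -1/3369 ≈ -0.00029682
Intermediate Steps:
r(u) = -265 + u**2 - 210*u (r(u) = (u**2 - 210*u) - 265 = -265 + u**2 - 210*u)
1/r(-4*(-4) + 0) = 1/(-265 + (-4*(-4) + 0)**2 - 210*(-4*(-4) + 0)) = 1/(-265 + (16 + 0)**2 - 210*(16 + 0)) = 1/(-265 + 16**2 - 210*16) = 1/(-265 + 256 - 3360) = 1/(-3369) = -1/3369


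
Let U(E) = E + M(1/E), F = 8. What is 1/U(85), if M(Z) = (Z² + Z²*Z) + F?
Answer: 614125/57113711 ≈ 0.010753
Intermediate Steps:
M(Z) = 8 + Z² + Z³ (M(Z) = (Z² + Z²*Z) + 8 = (Z² + Z³) + 8 = 8 + Z² + Z³)
U(E) = 8 + E + E⁻³ + E⁻² (U(E) = E + (8 + (1/E)² + (1/E)³) = E + (8 + E⁻² + E⁻³) = E + (8 + E⁻³ + E⁻²) = 8 + E + E⁻³ + E⁻²)
1/U(85) = 1/((1 + 85 + 85³*(8 + 85))/85³) = 1/((1 + 85 + 614125*93)/614125) = 1/((1 + 85 + 57113625)/614125) = 1/((1/614125)*57113711) = 1/(57113711/614125) = 614125/57113711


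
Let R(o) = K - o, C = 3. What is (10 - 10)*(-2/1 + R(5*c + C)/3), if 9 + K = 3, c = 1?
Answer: 0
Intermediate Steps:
K = -6 (K = -9 + 3 = -6)
R(o) = -6 - o
(10 - 10)*(-2/1 + R(5*c + C)/3) = (10 - 10)*(-2/1 + (-6 - (5*1 + 3))/3) = 0*(-2*1 + (-6 - (5 + 3))*(⅓)) = 0*(-2 + (-6 - 1*8)*(⅓)) = 0*(-2 + (-6 - 8)*(⅓)) = 0*(-2 - 14*⅓) = 0*(-2 - 14/3) = 0*(-20/3) = 0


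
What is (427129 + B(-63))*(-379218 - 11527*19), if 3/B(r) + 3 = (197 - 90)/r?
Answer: -75634342338845/296 ≈ -2.5552e+11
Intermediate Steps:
B(r) = 3/(-3 + 107/r) (B(r) = 3/(-3 + (197 - 90)/r) = 3/(-3 + 107/r))
(427129 + B(-63))*(-379218 - 11527*19) = (427129 - 3*(-63)/(-107 + 3*(-63)))*(-379218 - 11527*19) = (427129 - 3*(-63)/(-107 - 189))*(-379218 - 219013) = (427129 - 3*(-63)/(-296))*(-598231) = (427129 - 3*(-63)*(-1/296))*(-598231) = (427129 - 189/296)*(-598231) = (126429995/296)*(-598231) = -75634342338845/296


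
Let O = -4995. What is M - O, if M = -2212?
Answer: 2783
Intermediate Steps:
M - O = -2212 - 1*(-4995) = -2212 + 4995 = 2783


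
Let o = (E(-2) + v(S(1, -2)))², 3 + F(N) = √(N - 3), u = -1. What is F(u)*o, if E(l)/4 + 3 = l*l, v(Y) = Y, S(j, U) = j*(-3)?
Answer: -3 + 2*I ≈ -3.0 + 2.0*I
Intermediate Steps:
S(j, U) = -3*j
F(N) = -3 + √(-3 + N) (F(N) = -3 + √(N - 3) = -3 + √(-3 + N))
E(l) = -12 + 4*l² (E(l) = -12 + 4*(l*l) = -12 + 4*l²)
o = 1 (o = ((-12 + 4*(-2)²) - 3*1)² = ((-12 + 4*4) - 3)² = ((-12 + 16) - 3)² = (4 - 3)² = 1² = 1)
F(u)*o = (-3 + √(-3 - 1))*1 = (-3 + √(-4))*1 = (-3 + 2*I)*1 = -3 + 2*I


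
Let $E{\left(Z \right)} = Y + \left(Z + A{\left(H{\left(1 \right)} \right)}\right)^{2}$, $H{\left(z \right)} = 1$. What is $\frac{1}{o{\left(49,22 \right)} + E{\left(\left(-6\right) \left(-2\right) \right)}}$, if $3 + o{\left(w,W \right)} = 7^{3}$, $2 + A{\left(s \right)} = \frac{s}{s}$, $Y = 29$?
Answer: $\frac{1}{490} \approx 0.0020408$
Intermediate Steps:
$A{\left(s \right)} = -1$ ($A{\left(s \right)} = -2 + \frac{s}{s} = -2 + 1 = -1$)
$o{\left(w,W \right)} = 340$ ($o{\left(w,W \right)} = -3 + 7^{3} = -3 + 343 = 340$)
$E{\left(Z \right)} = 29 + \left(-1 + Z\right)^{2}$ ($E{\left(Z \right)} = 29 + \left(Z - 1\right)^{2} = 29 + \left(-1 + Z\right)^{2}$)
$\frac{1}{o{\left(49,22 \right)} + E{\left(\left(-6\right) \left(-2\right) \right)}} = \frac{1}{340 + \left(29 + \left(-1 - -12\right)^{2}\right)} = \frac{1}{340 + \left(29 + \left(-1 + 12\right)^{2}\right)} = \frac{1}{340 + \left(29 + 11^{2}\right)} = \frac{1}{340 + \left(29 + 121\right)} = \frac{1}{340 + 150} = \frac{1}{490}$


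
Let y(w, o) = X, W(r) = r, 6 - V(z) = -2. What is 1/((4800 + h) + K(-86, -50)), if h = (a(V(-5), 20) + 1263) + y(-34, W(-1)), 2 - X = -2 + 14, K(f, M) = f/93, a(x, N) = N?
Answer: 93/564703 ≈ 0.00016469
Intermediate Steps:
V(z) = 8 (V(z) = 6 - 1*(-2) = 6 + 2 = 8)
K(f, M) = f/93 (K(f, M) = f*(1/93) = f/93)
X = -10 (X = 2 - (-2 + 14) = 2 - 1*12 = 2 - 12 = -10)
y(w, o) = -10
h = 1273 (h = (20 + 1263) - 10 = 1283 - 10 = 1273)
1/((4800 + h) + K(-86, -50)) = 1/((4800 + 1273) + (1/93)*(-86)) = 1/(6073 - 86/93) = 1/(564703/93) = 93/564703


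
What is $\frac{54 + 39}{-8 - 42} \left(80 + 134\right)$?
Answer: $- \frac{9951}{25} \approx -398.04$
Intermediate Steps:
$\frac{54 + 39}{-8 - 42} \left(80 + 134\right) = \frac{93}{-50} \cdot 214 = 93 \left(- \frac{1}{50}\right) 214 = \left(- \frac{93}{50}\right) 214 = - \frac{9951}{25}$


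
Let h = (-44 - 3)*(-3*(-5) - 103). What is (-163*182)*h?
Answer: -122698576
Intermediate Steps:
h = 4136 (h = -47*(15 - 103) = -47*(-88) = 4136)
(-163*182)*h = -163*182*4136 = -29666*4136 = -122698576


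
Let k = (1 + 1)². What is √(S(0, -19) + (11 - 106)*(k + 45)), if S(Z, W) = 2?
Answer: 3*I*√517 ≈ 68.213*I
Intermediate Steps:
k = 4 (k = 2² = 4)
√(S(0, -19) + (11 - 106)*(k + 45)) = √(2 + (11 - 106)*(4 + 45)) = √(2 - 95*49) = √(2 - 4655) = √(-4653) = 3*I*√517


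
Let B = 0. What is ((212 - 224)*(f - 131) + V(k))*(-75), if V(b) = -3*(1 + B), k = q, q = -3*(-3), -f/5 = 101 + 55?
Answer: -819675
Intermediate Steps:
f = -780 (f = -5*(101 + 55) = -5*156 = -780)
q = 9
k = 9
V(b) = -3 (V(b) = -3*(1 + 0) = -3*1 = -3)
((212 - 224)*(f - 131) + V(k))*(-75) = ((212 - 224)*(-780 - 131) - 3)*(-75) = (-12*(-911) - 3)*(-75) = (10932 - 3)*(-75) = 10929*(-75) = -819675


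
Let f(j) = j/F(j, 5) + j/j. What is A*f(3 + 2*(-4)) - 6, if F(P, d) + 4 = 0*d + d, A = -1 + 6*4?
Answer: -98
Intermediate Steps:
A = 23 (A = -1 + 24 = 23)
F(P, d) = -4 + d (F(P, d) = -4 + (0*d + d) = -4 + (0 + d) = -4 + d)
f(j) = 1 + j (f(j) = j/(-4 + 5) + j/j = j/1 + 1 = j*1 + 1 = j + 1 = 1 + j)
A*f(3 + 2*(-4)) - 6 = 23*(1 + (3 + 2*(-4))) - 6 = 23*(1 + (3 - 8)) - 6 = 23*(1 - 5) - 6 = 23*(-4) - 6 = -92 - 6 = -98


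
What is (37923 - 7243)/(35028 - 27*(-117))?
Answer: 30680/38187 ≈ 0.80341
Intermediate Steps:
(37923 - 7243)/(35028 - 27*(-117)) = 30680/(35028 + 3159) = 30680/38187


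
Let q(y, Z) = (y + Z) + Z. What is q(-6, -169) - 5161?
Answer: -5505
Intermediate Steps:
q(y, Z) = y + 2*Z (q(y, Z) = (Z + y) + Z = y + 2*Z)
q(-6, -169) - 5161 = (-6 + 2*(-169)) - 5161 = (-6 - 338) - 5161 = -344 - 5161 = -5505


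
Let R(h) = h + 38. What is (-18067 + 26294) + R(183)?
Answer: 8448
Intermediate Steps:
R(h) = 38 + h
(-18067 + 26294) + R(183) = (-18067 + 26294) + (38 + 183) = 8227 + 221 = 8448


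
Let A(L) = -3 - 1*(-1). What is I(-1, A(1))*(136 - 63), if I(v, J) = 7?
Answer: 511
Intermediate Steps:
A(L) = -2 (A(L) = -3 + 1 = -2)
I(-1, A(1))*(136 - 63) = 7*(136 - 63) = 7*73 = 511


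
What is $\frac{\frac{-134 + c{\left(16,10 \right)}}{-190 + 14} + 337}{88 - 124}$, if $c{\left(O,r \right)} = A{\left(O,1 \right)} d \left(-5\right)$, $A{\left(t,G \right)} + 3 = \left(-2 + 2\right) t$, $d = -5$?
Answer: $- \frac{5411}{576} \approx -9.3941$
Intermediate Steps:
$A{\left(t,G \right)} = -3$ ($A{\left(t,G \right)} = -3 + \left(-2 + 2\right) t = -3 + 0 t = -3 + 0 = -3$)
$c{\left(O,r \right)} = -75$ ($c{\left(O,r \right)} = \left(-3\right) \left(-5\right) \left(-5\right) = 15 \left(-5\right) = -75$)
$\frac{\frac{-134 + c{\left(16,10 \right)}}{-190 + 14} + 337}{88 - 124} = \frac{\frac{-134 - 75}{-190 + 14} + 337}{88 - 124} = \frac{- \frac{209}{-176} + 337}{-36} = \left(\left(-209\right) \left(- \frac{1}{176}\right) + 337\right) \left(- \frac{1}{36}\right) = \left(\frac{19}{16} + 337\right) \left(- \frac{1}{36}\right) = \frac{5411}{16} \left(- \frac{1}{36}\right) = - \frac{5411}{576}$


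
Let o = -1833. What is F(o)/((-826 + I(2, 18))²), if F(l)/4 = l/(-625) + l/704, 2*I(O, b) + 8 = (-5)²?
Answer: 48269/24504562500 ≈ 1.9698e-6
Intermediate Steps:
I(O, b) = 17/2 (I(O, b) = -4 + (½)*(-5)² = -4 + (½)*25 = -4 + 25/2 = 17/2)
F(l) = -79*l/110000 (F(l) = 4*(l/(-625) + l/704) = 4*(l*(-1/625) + l*(1/704)) = 4*(-l/625 + l/704) = 4*(-79*l/440000) = -79*l/110000)
F(o)/((-826 + I(2, 18))²) = (-79/110000*(-1833))/((-826 + 17/2)²) = 144807/(110000*((-1635/2)²)) = 144807/(110000*(2673225/4)) = (144807/110000)*(4/2673225) = 48269/24504562500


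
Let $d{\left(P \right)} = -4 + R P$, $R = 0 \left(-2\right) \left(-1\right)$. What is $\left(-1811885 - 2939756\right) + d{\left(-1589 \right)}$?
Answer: $-4751645$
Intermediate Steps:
$R = 0$ ($R = 0 \left(-1\right) = 0$)
$d{\left(P \right)} = -4$ ($d{\left(P \right)} = -4 + 0 P = -4 + 0 = -4$)
$\left(-1811885 - 2939756\right) + d{\left(-1589 \right)} = \left(-1811885 - 2939756\right) - 4 = -4751641 - 4 = -4751645$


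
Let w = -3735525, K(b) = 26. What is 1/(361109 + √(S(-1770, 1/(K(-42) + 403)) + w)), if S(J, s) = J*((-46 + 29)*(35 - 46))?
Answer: 361109/130403776396 - 3*I*√451835/130403776396 ≈ 2.7692e-6 - 1.5464e-8*I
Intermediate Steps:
S(J, s) = 187*J (S(J, s) = J*(-17*(-11)) = J*187 = 187*J)
1/(361109 + √(S(-1770, 1/(K(-42) + 403)) + w)) = 1/(361109 + √(187*(-1770) - 3735525)) = 1/(361109 + √(-330990 - 3735525)) = 1/(361109 + √(-4066515)) = 1/(361109 + 3*I*√451835)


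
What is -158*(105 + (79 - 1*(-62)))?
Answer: -38868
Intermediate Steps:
-158*(105 + (79 - 1*(-62))) = -158*(105 + (79 + 62)) = -158*(105 + 141) = -158*246 = -38868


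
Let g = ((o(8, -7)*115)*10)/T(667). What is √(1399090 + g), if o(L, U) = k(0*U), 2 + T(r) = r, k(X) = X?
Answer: √1399090 ≈ 1182.8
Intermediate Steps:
T(r) = -2 + r
o(L, U) = 0 (o(L, U) = 0*U = 0)
g = 0 (g = ((0*115)*10)/(-2 + 667) = (0*10)/665 = 0*(1/665) = 0)
√(1399090 + g) = √(1399090 + 0) = √1399090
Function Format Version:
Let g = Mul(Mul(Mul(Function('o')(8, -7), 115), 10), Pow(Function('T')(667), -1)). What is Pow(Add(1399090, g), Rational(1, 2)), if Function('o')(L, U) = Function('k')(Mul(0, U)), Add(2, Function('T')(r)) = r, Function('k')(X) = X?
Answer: Pow(1399090, Rational(1, 2)) ≈ 1182.8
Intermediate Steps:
Function('T')(r) = Add(-2, r)
Function('o')(L, U) = 0 (Function('o')(L, U) = Mul(0, U) = 0)
g = 0 (g = Mul(Mul(Mul(0, 115), 10), Pow(Add(-2, 667), -1)) = Mul(Mul(0, 10), Pow(665, -1)) = Mul(0, Rational(1, 665)) = 0)
Pow(Add(1399090, g), Rational(1, 2)) = Pow(Add(1399090, 0), Rational(1, 2)) = Pow(1399090, Rational(1, 2))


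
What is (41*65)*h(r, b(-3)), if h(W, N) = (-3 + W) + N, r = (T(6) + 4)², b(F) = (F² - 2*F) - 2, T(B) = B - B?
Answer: 69290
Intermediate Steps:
T(B) = 0
b(F) = -2 + F² - 2*F
r = 16 (r = (0 + 4)² = 4² = 16)
h(W, N) = -3 + N + W
(41*65)*h(r, b(-3)) = (41*65)*(-3 + (-2 + (-3)² - 2*(-3)) + 16) = 2665*(-3 + (-2 + 9 + 6) + 16) = 2665*(-3 + 13 + 16) = 2665*26 = 69290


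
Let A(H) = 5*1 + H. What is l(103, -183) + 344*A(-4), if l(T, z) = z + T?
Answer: 264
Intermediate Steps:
A(H) = 5 + H
l(T, z) = T + z
l(103, -183) + 344*A(-4) = (103 - 183) + 344*(5 - 4) = -80 + 344*1 = -80 + 344 = 264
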